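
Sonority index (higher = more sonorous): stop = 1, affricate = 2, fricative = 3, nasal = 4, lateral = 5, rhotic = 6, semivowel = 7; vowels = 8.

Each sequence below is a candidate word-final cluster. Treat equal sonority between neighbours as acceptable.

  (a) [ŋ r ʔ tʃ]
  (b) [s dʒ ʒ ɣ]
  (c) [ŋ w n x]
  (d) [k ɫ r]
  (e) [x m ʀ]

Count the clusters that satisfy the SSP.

0

(a) 4-6-1-2 → violates
(b) 3-2-3-3 → violates
(c) 4-7-4-3 → violates
(d) 1-5-6 → violates
(e) 3-4-6 → violates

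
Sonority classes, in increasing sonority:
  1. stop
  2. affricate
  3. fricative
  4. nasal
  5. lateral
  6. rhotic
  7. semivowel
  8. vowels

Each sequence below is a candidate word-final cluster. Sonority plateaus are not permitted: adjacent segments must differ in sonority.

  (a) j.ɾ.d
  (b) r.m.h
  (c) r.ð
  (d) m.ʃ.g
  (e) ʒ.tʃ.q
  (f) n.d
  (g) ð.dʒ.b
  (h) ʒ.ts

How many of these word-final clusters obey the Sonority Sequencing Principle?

(a) sonority 7-6-1: well-formed.
(b) sonority 6-4-3: well-formed.
(c) sonority 6-3: well-formed.
(d) sonority 4-3-1: well-formed.
(e) sonority 3-2-1: well-formed.
(f) sonority 4-1: well-formed.
(g) sonority 3-2-1: well-formed.
(h) sonority 3-2: well-formed.

8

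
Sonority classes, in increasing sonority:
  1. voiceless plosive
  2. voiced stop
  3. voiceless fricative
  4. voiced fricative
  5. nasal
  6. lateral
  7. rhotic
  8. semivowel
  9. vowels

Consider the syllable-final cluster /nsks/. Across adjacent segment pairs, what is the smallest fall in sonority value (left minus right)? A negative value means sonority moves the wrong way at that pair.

-2

/n/: nasal = 5.
/s/: voiceless fricative = 3.
/k/: voiceless plosive = 1.
/s/: voiceless fricative = 3.
/n/→/s/: change +2.
/s/→/k/: change +2.
/k/→/s/: change -2.
Minimum = -2.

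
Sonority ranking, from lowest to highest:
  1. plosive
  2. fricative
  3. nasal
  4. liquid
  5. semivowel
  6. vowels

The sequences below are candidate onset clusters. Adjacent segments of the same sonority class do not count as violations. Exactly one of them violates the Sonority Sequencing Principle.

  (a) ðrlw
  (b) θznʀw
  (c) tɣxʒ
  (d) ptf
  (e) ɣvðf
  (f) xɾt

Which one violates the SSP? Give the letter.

f

(a) 2-4-4-5 → obeys
(b) 2-2-3-4-5 → obeys
(c) 1-2-2-2 → obeys
(d) 1-1-2 → obeys
(e) 2-2-2-2 → obeys
(f) 2-4-1 → violates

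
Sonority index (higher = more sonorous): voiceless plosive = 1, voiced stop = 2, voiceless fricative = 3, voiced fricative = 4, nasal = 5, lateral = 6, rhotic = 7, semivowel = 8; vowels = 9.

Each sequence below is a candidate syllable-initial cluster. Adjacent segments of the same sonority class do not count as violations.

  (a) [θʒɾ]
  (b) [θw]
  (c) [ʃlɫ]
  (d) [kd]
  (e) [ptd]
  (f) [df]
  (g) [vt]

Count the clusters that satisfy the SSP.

(a) sonority 3-4-7: well-formed.
(b) sonority 3-8: well-formed.
(c) sonority 3-6-6: well-formed.
(d) sonority 1-2: well-formed.
(e) sonority 1-1-2: well-formed.
(f) sonority 2-3: well-formed.
(g) sonority 4-1: ill-formed.

6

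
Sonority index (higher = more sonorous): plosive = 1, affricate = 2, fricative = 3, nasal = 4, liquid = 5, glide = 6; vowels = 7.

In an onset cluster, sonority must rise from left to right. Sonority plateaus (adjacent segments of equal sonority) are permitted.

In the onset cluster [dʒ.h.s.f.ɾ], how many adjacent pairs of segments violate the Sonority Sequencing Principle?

/dʒ/: affricate = 2.
/h/: fricative = 3.
/s/: fricative = 3.
/f/: fricative = 3.
/ɾ/: liquid = 5.
/dʒ/→/h/: 2→3 (rises) — ok.
/h/→/s/: 3→3 (plateau, allowed) — ok.
/s/→/f/: 3→3 (plateau, allowed) — ok.
/f/→/ɾ/: 3→5 (rises) — ok.

0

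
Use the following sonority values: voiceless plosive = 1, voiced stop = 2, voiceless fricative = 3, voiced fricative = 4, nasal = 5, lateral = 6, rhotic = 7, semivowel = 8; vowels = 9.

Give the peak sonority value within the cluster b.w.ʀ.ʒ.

/b/ is a voiced stop (sonority 2).
/w/ is a semivowel (sonority 8).
/ʀ/ is a rhotic (sonority 7).
/ʒ/ is a voiced fricative (sonority 4).
The maximum is 8.

8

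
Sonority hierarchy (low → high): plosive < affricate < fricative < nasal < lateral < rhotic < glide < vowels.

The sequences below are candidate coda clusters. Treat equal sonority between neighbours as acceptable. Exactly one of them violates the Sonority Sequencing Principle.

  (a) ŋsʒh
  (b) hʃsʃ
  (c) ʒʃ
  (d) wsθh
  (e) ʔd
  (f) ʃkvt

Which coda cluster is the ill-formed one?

(a) sonority 4-3-3-3: well-formed.
(b) sonority 3-3-3-3: well-formed.
(c) sonority 3-3: well-formed.
(d) sonority 7-3-3-3: well-formed.
(e) sonority 1-1: well-formed.
(f) sonority 3-1-3-1: ill-formed.

f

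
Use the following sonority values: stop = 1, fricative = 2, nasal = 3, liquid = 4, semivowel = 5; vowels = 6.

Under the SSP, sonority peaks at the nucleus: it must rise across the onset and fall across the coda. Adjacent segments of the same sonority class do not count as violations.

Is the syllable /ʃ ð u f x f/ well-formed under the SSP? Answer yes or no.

yes

Onset: /ʃ/ is a fricative (sonority 2), /ð/ is a fricative (sonority 2); then the nucleus /u/ (sonority 6).
Onset profile 2-2-6 — rises to the nucleus.
Coda: /f/ is a fricative (sonority 2), /x/ is a fricative (sonority 2), /f/ is a fricative (sonority 2).
Coda profile 6-2-2-2 — falls from the nucleus.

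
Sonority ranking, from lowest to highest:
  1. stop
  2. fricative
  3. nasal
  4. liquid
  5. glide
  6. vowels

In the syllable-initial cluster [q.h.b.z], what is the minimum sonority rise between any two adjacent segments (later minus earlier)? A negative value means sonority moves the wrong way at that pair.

/q/: stop = 1.
/h/: fricative = 2.
/b/: stop = 1.
/z/: fricative = 2.
/q/→/h/: change +1.
/h/→/b/: change -1.
/b/→/z/: change +1.
Minimum = -1.

-1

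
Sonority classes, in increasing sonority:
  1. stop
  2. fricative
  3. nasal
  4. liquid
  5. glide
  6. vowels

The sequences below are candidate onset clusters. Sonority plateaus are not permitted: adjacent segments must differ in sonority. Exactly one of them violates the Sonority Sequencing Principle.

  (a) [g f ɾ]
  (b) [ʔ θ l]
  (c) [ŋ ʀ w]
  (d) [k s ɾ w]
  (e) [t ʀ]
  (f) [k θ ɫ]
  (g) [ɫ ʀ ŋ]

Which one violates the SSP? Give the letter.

g

(a) [g f ɾ]: profile 1-2-4 — obeys.
(b) [ʔ θ l]: profile 1-2-4 — obeys.
(c) [ŋ ʀ w]: profile 3-4-5 — obeys.
(d) [k s ɾ w]: profile 1-2-4-5 — obeys.
(e) [t ʀ]: profile 1-4 — obeys.
(f) [k θ ɫ]: profile 1-2-4 — obeys.
(g) [ɫ ʀ ŋ]: profile 4-4-3 — violates.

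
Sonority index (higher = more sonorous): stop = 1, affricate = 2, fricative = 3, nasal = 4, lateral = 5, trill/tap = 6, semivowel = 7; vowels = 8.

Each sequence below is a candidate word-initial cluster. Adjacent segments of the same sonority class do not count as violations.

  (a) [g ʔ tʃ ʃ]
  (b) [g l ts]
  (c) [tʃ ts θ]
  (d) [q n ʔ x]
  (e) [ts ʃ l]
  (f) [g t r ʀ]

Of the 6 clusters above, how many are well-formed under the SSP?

4

(a) sonority 1-1-2-3: well-formed.
(b) sonority 1-5-2: ill-formed.
(c) sonority 2-2-3: well-formed.
(d) sonority 1-4-1-3: ill-formed.
(e) sonority 2-3-5: well-formed.
(f) sonority 1-1-6-6: well-formed.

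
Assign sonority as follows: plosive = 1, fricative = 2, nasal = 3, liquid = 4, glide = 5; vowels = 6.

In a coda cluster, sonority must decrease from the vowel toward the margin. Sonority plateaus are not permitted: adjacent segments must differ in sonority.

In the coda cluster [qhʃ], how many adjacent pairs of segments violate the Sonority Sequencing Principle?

2

/q/ is a plosive (sonority 1).
/h/ is a fricative (sonority 2).
/ʃ/ is a fricative (sonority 2).
/q/→/h/: 1→2 (does not fall) — violation.
/h/→/ʃ/: 2→2 (plateau) — violation.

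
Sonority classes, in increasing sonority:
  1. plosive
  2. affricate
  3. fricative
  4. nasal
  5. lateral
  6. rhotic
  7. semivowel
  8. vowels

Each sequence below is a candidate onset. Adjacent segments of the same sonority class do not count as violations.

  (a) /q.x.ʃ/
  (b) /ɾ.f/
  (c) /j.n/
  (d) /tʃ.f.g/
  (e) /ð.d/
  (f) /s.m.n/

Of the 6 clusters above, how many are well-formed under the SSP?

(a) sonority 1-3-3: well-formed.
(b) sonority 6-3: ill-formed.
(c) sonority 7-4: ill-formed.
(d) sonority 2-3-1: ill-formed.
(e) sonority 3-1: ill-formed.
(f) sonority 3-4-4: well-formed.

2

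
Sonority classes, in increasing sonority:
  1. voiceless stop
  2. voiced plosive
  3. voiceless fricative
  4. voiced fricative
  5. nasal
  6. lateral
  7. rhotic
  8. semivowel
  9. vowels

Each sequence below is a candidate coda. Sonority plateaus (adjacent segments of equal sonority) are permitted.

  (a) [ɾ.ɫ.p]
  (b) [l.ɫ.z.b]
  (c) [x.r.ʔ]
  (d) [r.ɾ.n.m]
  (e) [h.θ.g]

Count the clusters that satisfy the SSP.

(a) sonority 7-6-1: well-formed.
(b) sonority 6-6-4-2: well-formed.
(c) sonority 3-7-1: ill-formed.
(d) sonority 7-7-5-5: well-formed.
(e) sonority 3-3-2: well-formed.

4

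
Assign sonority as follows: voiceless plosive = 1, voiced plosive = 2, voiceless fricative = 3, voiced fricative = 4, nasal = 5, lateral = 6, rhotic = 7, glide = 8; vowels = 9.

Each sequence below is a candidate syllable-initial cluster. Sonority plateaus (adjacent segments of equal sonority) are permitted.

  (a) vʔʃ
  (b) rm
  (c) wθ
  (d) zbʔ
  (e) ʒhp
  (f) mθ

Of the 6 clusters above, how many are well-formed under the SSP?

(a) 4-1-3 → violates
(b) 7-5 → violates
(c) 8-3 → violates
(d) 4-2-1 → violates
(e) 4-3-1 → violates
(f) 5-3 → violates

0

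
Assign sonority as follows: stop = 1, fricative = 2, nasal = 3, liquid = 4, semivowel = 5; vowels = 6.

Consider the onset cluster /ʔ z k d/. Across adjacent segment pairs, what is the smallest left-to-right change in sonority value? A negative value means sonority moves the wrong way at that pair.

/ʔ/ — stop, sonority 1.
/z/ — fricative, sonority 2.
/k/ — stop, sonority 1.
/d/ — stop, sonority 1.
/ʔ/→/z/: change +1.
/z/→/k/: change -1.
/k/→/d/: change +0.
Minimum = -1.

-1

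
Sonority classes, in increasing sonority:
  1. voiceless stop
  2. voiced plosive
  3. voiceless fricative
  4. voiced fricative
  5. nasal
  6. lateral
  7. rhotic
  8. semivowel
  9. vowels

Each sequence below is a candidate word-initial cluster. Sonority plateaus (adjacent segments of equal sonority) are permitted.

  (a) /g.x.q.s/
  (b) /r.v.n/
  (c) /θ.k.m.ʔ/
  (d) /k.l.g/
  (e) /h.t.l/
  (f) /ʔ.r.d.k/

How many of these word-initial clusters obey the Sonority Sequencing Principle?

(a) /g.x.q.s/: profile 2-3-1-3 — violates.
(b) /r.v.n/: profile 7-4-5 — violates.
(c) /θ.k.m.ʔ/: profile 3-1-5-1 — violates.
(d) /k.l.g/: profile 1-6-2 — violates.
(e) /h.t.l/: profile 3-1-6 — violates.
(f) /ʔ.r.d.k/: profile 1-7-2-1 — violates.

0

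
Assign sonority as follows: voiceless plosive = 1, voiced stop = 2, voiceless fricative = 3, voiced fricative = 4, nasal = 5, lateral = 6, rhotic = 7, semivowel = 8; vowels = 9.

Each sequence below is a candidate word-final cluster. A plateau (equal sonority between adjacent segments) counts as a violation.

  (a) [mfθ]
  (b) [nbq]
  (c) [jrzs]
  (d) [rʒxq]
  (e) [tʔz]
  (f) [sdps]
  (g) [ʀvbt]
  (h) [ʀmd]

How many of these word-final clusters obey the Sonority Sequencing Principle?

5

(a) sonority 5-3-3: ill-formed.
(b) sonority 5-2-1: well-formed.
(c) sonority 8-7-4-3: well-formed.
(d) sonority 7-4-3-1: well-formed.
(e) sonority 1-1-4: ill-formed.
(f) sonority 3-2-1-3: ill-formed.
(g) sonority 7-4-2-1: well-formed.
(h) sonority 7-5-2: well-formed.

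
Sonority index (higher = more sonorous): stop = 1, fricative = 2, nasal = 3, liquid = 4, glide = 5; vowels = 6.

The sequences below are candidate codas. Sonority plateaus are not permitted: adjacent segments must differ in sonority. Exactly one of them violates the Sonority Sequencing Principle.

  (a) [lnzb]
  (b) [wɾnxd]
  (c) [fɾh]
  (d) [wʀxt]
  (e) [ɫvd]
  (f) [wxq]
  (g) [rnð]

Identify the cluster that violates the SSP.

c

(a) [lnzb]: profile 4-3-2-1 — obeys.
(b) [wɾnxd]: profile 5-4-3-2-1 — obeys.
(c) [fɾh]: profile 2-4-2 — violates.
(d) [wʀxt]: profile 5-4-2-1 — obeys.
(e) [ɫvd]: profile 4-2-1 — obeys.
(f) [wxq]: profile 5-2-1 — obeys.
(g) [rnð]: profile 4-3-2 — obeys.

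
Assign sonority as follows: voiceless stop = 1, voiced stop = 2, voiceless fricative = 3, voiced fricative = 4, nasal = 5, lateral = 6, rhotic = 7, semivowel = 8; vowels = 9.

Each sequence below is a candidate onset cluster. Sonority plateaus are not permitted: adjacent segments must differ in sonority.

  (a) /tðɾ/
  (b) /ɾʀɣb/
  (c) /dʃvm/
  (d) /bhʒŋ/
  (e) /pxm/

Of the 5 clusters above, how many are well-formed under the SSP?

(a) 1-4-7 → obeys
(b) 7-7-4-2 → violates
(c) 2-3-4-5 → obeys
(d) 2-3-4-5 → obeys
(e) 1-3-5 → obeys

4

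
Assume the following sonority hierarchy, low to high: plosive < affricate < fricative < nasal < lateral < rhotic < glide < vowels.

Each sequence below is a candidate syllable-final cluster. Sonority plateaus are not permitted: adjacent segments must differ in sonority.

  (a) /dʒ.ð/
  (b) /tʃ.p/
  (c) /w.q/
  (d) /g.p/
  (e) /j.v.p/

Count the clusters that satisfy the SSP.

(a) /dʒ.ð/: profile 2-3 — violates.
(b) /tʃ.p/: profile 2-1 — obeys.
(c) /w.q/: profile 7-1 — obeys.
(d) /g.p/: profile 1-1 — violates.
(e) /j.v.p/: profile 7-3-1 — obeys.

3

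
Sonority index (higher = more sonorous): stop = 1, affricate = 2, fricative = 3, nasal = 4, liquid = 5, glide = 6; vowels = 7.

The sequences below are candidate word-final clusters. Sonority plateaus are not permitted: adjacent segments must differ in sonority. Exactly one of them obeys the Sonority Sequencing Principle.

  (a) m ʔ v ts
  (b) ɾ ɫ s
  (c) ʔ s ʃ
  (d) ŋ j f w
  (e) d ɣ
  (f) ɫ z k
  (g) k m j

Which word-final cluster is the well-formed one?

f

(a) 4-1-3-2 → violates
(b) 5-5-3 → violates
(c) 1-3-3 → violates
(d) 4-6-3-6 → violates
(e) 1-3 → violates
(f) 5-3-1 → obeys
(g) 1-4-6 → violates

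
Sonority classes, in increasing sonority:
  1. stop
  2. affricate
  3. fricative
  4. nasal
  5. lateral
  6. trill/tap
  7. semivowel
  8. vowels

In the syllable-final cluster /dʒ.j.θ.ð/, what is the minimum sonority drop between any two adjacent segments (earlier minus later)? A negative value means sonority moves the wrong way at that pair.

-5

/dʒ/ — affricate, sonority 2.
/j/ — semivowel, sonority 7.
/θ/ — fricative, sonority 3.
/ð/ — fricative, sonority 3.
/dʒ/→/j/: change -5.
/j/→/θ/: change +4.
/θ/→/ð/: change +0.
Minimum = -5.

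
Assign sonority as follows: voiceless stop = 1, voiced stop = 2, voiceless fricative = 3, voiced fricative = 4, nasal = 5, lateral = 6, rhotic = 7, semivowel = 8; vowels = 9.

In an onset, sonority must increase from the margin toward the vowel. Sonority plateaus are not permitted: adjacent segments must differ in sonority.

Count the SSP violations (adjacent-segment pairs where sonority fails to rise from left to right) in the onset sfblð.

/s/ — voiceless fricative, sonority 3.
/f/ — voiceless fricative, sonority 3.
/b/ — voiced stop, sonority 2.
/l/ — lateral, sonority 6.
/ð/ — voiced fricative, sonority 4.
/s/→/f/: 3→3 (plateau) — violation.
/f/→/b/: 3→2 (does not rise) — violation.
/b/→/l/: 2→6 (rises) — ok.
/l/→/ð/: 6→4 (does not rise) — violation.

3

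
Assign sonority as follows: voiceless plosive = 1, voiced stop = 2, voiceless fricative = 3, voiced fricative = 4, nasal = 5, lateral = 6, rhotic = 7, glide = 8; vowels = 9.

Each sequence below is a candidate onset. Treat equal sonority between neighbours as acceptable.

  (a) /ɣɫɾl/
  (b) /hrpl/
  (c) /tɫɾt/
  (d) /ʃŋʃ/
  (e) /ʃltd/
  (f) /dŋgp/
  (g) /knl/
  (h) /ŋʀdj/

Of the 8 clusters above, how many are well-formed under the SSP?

(a) 4-6-7-6 → violates
(b) 3-7-1-6 → violates
(c) 1-6-7-1 → violates
(d) 3-5-3 → violates
(e) 3-6-1-2 → violates
(f) 2-5-2-1 → violates
(g) 1-5-6 → obeys
(h) 5-7-2-8 → violates

1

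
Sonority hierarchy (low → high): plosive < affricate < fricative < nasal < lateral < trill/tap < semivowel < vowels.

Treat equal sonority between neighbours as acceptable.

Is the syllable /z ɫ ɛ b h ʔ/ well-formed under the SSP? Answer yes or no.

Onset: /z/ is a fricative (sonority 3), /ɫ/ is a lateral (sonority 5); then the nucleus /ɛ/ (sonority 8).
Onset profile 3-5-8 — rises to the nucleus.
Coda: /b/ is a plosive (sonority 1), /h/ is a fricative (sonority 3), /ʔ/ is a plosive (sonority 1).
Coda profile 8-1-3-1 — does not fall throughout.

no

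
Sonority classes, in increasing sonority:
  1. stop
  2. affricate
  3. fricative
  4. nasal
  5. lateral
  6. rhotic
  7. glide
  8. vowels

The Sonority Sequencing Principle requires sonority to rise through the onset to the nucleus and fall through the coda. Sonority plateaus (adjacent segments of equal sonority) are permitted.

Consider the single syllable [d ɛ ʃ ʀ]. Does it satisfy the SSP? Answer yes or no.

Onset: /d/ is a stop (sonority 1); then the nucleus /ɛ/ (sonority 8).
Onset profile 1-8 — rises to the nucleus.
Coda: /ʃ/ is a fricative (sonority 3), /ʀ/ is a rhotic (sonority 6).
Coda profile 8-3-6 — does not fall throughout.

no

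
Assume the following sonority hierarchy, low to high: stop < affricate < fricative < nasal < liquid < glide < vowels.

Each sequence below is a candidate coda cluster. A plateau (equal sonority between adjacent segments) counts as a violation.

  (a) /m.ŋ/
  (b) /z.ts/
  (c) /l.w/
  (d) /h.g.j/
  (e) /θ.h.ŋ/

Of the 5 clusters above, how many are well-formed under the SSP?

(a) /m.ŋ/: profile 4-4 — violates.
(b) /z.ts/: profile 3-2 — obeys.
(c) /l.w/: profile 5-6 — violates.
(d) /h.g.j/: profile 3-1-6 — violates.
(e) /θ.h.ŋ/: profile 3-3-4 — violates.

1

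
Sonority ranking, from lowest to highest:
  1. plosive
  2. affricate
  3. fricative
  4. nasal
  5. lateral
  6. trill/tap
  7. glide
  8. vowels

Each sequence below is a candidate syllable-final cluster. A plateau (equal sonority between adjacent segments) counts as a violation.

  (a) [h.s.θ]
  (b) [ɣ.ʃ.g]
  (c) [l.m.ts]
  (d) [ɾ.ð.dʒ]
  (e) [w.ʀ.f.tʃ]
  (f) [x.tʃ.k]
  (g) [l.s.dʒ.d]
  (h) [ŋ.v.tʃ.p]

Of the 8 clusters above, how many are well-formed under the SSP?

(a) 3-3-3 → violates
(b) 3-3-1 → violates
(c) 5-4-2 → obeys
(d) 6-3-2 → obeys
(e) 7-6-3-2 → obeys
(f) 3-2-1 → obeys
(g) 5-3-2-1 → obeys
(h) 4-3-2-1 → obeys

6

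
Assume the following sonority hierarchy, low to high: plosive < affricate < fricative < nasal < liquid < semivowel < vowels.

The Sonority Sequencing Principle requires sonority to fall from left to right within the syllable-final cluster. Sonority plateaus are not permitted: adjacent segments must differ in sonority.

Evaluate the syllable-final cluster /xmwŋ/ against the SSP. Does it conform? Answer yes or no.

/x/ is a fricative (sonority 3).
/m/ is a nasal (sonority 4).
/w/ is a semivowel (sonority 6).
/ŋ/ is a nasal (sonority 4).
The profile is 3-4-6-4. Between /x/ (3) and /m/ (4) sonority does not fall, so the cluster violates the SSP.

no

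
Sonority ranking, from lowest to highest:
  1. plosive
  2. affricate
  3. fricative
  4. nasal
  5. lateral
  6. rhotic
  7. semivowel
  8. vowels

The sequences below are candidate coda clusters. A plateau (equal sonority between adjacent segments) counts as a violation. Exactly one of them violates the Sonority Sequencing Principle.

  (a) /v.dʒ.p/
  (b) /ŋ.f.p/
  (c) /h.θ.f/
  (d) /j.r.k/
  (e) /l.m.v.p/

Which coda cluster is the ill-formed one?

c

(a) /v.dʒ.p/: profile 3-2-1 — obeys.
(b) /ŋ.f.p/: profile 4-3-1 — obeys.
(c) /h.θ.f/: profile 3-3-3 — violates.
(d) /j.r.k/: profile 7-6-1 — obeys.
(e) /l.m.v.p/: profile 5-4-3-1 — obeys.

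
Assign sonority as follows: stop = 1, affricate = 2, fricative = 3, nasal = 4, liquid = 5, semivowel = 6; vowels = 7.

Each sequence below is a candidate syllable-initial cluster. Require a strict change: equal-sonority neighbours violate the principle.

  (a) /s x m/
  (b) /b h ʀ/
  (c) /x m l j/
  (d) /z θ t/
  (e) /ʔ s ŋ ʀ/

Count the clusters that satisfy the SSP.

3

(a) sonority 3-3-4: ill-formed.
(b) sonority 1-3-5: well-formed.
(c) sonority 3-4-5-6: well-formed.
(d) sonority 3-3-1: ill-formed.
(e) sonority 1-3-4-5: well-formed.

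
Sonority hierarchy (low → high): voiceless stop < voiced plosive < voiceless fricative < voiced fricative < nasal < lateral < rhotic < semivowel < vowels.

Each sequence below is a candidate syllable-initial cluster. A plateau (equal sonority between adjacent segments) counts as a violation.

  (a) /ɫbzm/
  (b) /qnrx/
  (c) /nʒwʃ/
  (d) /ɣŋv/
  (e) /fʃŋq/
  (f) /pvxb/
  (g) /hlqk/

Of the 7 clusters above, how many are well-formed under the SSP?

0

(a) sonority 6-2-4-5: ill-formed.
(b) sonority 1-5-7-3: ill-formed.
(c) sonority 5-4-8-3: ill-formed.
(d) sonority 4-5-4: ill-formed.
(e) sonority 3-3-5-1: ill-formed.
(f) sonority 1-4-3-2: ill-formed.
(g) sonority 3-6-1-1: ill-formed.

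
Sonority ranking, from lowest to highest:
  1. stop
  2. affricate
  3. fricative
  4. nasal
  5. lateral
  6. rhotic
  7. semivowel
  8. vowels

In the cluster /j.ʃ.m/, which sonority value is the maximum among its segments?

7

/j/: semivowel = 7.
/ʃ/: fricative = 3.
/m/: nasal = 4.
The maximum is 7.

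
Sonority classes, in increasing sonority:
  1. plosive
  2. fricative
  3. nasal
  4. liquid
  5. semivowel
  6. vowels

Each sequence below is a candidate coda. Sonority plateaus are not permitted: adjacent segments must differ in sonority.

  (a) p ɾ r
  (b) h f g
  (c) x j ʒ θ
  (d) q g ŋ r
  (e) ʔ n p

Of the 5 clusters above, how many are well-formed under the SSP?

(a) p ɾ r: profile 1-4-4 — violates.
(b) h f g: profile 2-2-1 — violates.
(c) x j ʒ θ: profile 2-5-2-2 — violates.
(d) q g ŋ r: profile 1-1-3-4 — violates.
(e) ʔ n p: profile 1-3-1 — violates.

0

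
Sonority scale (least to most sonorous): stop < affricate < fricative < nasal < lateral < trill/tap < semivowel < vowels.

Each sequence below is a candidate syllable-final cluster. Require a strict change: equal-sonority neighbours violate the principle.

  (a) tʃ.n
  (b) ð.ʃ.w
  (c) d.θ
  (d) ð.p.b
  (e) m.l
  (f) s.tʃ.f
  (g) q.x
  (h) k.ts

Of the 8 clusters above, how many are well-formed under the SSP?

(a) 2-4 → violates
(b) 3-3-7 → violates
(c) 1-3 → violates
(d) 3-1-1 → violates
(e) 4-5 → violates
(f) 3-2-3 → violates
(g) 1-3 → violates
(h) 1-2 → violates

0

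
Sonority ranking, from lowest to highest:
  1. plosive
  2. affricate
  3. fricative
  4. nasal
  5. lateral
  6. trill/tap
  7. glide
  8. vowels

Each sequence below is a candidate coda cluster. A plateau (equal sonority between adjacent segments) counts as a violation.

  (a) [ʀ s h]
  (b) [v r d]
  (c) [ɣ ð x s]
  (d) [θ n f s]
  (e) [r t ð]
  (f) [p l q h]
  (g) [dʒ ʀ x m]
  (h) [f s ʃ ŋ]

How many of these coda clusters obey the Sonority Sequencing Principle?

(a) 6-3-3 → violates
(b) 3-6-1 → violates
(c) 3-3-3-3 → violates
(d) 3-4-3-3 → violates
(e) 6-1-3 → violates
(f) 1-5-1-3 → violates
(g) 2-6-3-4 → violates
(h) 3-3-3-4 → violates

0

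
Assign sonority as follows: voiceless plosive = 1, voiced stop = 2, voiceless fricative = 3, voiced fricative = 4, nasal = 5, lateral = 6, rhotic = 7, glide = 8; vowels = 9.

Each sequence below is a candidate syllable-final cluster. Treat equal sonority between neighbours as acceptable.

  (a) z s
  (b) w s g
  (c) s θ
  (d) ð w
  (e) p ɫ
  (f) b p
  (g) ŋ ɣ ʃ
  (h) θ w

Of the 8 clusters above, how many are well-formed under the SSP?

(a) 4-3 → obeys
(b) 8-3-2 → obeys
(c) 3-3 → obeys
(d) 4-8 → violates
(e) 1-6 → violates
(f) 2-1 → obeys
(g) 5-4-3 → obeys
(h) 3-8 → violates

5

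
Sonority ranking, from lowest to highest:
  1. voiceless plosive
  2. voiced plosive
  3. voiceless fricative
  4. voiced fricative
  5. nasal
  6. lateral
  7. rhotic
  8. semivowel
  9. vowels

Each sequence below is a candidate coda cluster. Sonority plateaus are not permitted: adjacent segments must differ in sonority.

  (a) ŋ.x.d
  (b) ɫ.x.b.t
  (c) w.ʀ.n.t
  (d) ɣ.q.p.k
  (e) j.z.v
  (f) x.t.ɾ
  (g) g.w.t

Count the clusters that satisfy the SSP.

(a) ŋ.x.d: profile 5-3-2 — obeys.
(b) ɫ.x.b.t: profile 6-3-2-1 — obeys.
(c) w.ʀ.n.t: profile 8-7-5-1 — obeys.
(d) ɣ.q.p.k: profile 4-1-1-1 — violates.
(e) j.z.v: profile 8-4-4 — violates.
(f) x.t.ɾ: profile 3-1-7 — violates.
(g) g.w.t: profile 2-8-1 — violates.

3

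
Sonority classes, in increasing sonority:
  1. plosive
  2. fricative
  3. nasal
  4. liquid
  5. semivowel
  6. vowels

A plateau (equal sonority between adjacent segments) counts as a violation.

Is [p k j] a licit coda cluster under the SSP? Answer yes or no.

/p/ is a plosive (sonority 1).
/k/ is a plosive (sonority 1).
/j/ is a semivowel (sonority 5).
The profile is 1-1-5. Between /p/ (1) and /k/ (1) sonority does not fall, so the cluster violates the SSP.

no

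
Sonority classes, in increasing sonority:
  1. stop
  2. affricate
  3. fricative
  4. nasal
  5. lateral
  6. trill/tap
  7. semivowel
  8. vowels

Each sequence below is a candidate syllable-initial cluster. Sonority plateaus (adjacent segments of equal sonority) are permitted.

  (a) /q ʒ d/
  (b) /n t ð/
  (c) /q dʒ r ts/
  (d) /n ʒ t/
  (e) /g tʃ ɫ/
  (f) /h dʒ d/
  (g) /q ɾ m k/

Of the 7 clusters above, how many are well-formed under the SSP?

1

(a) sonority 1-3-1: ill-formed.
(b) sonority 4-1-3: ill-formed.
(c) sonority 1-2-6-2: ill-formed.
(d) sonority 4-3-1: ill-formed.
(e) sonority 1-2-5: well-formed.
(f) sonority 3-2-1: ill-formed.
(g) sonority 1-6-4-1: ill-formed.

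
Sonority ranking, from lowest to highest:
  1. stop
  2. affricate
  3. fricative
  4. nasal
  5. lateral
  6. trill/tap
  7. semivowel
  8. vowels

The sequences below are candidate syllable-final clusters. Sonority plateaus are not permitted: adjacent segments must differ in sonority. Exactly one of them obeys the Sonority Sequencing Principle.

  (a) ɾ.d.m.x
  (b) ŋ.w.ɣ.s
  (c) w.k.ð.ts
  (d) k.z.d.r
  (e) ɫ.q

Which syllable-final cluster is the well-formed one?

(a) sonority 6-1-4-3: ill-formed.
(b) sonority 4-7-3-3: ill-formed.
(c) sonority 7-1-3-2: ill-formed.
(d) sonority 1-3-1-6: ill-formed.
(e) sonority 5-1: well-formed.

e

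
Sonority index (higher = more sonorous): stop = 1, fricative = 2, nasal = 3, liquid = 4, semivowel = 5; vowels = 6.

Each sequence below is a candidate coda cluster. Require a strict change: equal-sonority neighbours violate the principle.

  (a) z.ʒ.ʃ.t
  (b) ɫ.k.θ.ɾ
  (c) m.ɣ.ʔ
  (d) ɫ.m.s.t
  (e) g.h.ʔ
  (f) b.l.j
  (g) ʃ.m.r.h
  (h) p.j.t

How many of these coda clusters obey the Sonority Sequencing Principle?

(a) 2-2-2-1 → violates
(b) 4-1-2-4 → violates
(c) 3-2-1 → obeys
(d) 4-3-2-1 → obeys
(e) 1-2-1 → violates
(f) 1-4-5 → violates
(g) 2-3-4-2 → violates
(h) 1-5-1 → violates

2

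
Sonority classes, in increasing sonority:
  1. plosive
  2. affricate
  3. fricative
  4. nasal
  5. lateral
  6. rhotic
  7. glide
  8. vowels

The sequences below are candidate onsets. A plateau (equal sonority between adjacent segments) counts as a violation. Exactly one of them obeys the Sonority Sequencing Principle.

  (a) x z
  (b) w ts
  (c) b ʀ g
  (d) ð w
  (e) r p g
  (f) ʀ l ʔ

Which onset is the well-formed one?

d

(a) x z: profile 3-3 — violates.
(b) w ts: profile 7-2 — violates.
(c) b ʀ g: profile 1-6-1 — violates.
(d) ð w: profile 3-7 — obeys.
(e) r p g: profile 6-1-1 — violates.
(f) ʀ l ʔ: profile 6-5-1 — violates.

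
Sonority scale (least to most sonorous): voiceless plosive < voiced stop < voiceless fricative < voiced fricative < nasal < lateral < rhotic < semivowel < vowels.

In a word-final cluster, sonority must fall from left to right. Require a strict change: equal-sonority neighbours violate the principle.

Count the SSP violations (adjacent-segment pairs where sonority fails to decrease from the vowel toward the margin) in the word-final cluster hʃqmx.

2

/h/ — voiceless fricative, sonority 3.
/ʃ/ — voiceless fricative, sonority 3.
/q/ — voiceless plosive, sonority 1.
/m/ — nasal, sonority 5.
/x/ — voiceless fricative, sonority 3.
/h/→/ʃ/: 3→3 (plateau) — violation.
/ʃ/→/q/: 3→1 (falls) — ok.
/q/→/m/: 1→5 (does not fall) — violation.
/m/→/x/: 5→3 (falls) — ok.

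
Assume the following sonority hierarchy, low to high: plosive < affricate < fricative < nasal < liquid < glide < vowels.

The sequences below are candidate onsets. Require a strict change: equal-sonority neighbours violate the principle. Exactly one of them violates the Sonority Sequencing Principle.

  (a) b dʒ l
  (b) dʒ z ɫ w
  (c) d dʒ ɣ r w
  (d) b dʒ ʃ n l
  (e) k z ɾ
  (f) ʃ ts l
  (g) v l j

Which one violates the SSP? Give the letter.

f

(a) 1-2-5 → obeys
(b) 2-3-5-6 → obeys
(c) 1-2-3-5-6 → obeys
(d) 1-2-3-4-5 → obeys
(e) 1-3-5 → obeys
(f) 3-2-5 → violates
(g) 3-5-6 → obeys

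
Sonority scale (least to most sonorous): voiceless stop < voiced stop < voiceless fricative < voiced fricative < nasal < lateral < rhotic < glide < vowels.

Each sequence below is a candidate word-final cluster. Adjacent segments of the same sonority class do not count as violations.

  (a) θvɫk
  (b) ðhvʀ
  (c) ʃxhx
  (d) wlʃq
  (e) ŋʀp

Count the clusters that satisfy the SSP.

2

(a) θvɫk: profile 3-4-6-1 — violates.
(b) ðhvʀ: profile 4-3-4-7 — violates.
(c) ʃxhx: profile 3-3-3-3 — obeys.
(d) wlʃq: profile 8-6-3-1 — obeys.
(e) ŋʀp: profile 5-7-1 — violates.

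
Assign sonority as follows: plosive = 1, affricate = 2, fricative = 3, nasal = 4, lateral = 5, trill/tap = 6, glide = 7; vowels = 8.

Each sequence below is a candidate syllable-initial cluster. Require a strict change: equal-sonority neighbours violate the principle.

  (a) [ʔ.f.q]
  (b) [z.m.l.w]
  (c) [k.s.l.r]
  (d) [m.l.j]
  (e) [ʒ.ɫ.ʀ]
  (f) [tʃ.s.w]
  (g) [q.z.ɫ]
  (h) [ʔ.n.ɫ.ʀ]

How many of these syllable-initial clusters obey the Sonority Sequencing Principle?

7

(a) [ʔ.f.q]: profile 1-3-1 — violates.
(b) [z.m.l.w]: profile 3-4-5-7 — obeys.
(c) [k.s.l.r]: profile 1-3-5-6 — obeys.
(d) [m.l.j]: profile 4-5-7 — obeys.
(e) [ʒ.ɫ.ʀ]: profile 3-5-6 — obeys.
(f) [tʃ.s.w]: profile 2-3-7 — obeys.
(g) [q.z.ɫ]: profile 1-3-5 — obeys.
(h) [ʔ.n.ɫ.ʀ]: profile 1-4-5-6 — obeys.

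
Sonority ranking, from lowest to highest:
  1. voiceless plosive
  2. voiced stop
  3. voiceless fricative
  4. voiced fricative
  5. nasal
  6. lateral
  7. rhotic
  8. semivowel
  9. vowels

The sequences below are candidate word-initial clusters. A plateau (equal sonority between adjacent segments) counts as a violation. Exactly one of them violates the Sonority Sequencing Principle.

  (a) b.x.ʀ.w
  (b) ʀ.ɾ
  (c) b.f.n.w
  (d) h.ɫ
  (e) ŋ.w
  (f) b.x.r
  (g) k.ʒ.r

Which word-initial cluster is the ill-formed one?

(a) 2-3-7-8 → obeys
(b) 7-7 → violates
(c) 2-3-5-8 → obeys
(d) 3-6 → obeys
(e) 5-8 → obeys
(f) 2-3-7 → obeys
(g) 1-4-7 → obeys

b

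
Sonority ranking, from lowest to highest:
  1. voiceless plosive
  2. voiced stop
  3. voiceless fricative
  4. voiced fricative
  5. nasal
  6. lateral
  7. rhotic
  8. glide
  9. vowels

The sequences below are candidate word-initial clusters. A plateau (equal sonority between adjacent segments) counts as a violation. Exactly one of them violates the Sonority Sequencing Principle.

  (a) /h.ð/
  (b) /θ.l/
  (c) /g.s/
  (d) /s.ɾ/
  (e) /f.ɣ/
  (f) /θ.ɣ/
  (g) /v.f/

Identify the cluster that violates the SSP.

g

(a) /h.ð/: profile 3-4 — obeys.
(b) /θ.l/: profile 3-6 — obeys.
(c) /g.s/: profile 2-3 — obeys.
(d) /s.ɾ/: profile 3-7 — obeys.
(e) /f.ɣ/: profile 3-4 — obeys.
(f) /θ.ɣ/: profile 3-4 — obeys.
(g) /v.f/: profile 4-3 — violates.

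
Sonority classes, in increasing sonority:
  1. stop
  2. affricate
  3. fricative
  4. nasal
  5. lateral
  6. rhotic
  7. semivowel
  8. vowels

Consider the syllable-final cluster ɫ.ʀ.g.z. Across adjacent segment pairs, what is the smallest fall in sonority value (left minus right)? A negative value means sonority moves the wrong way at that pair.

/ɫ/: lateral = 5.
/ʀ/: rhotic = 6.
/g/: stop = 1.
/z/: fricative = 3.
/ɫ/→/ʀ/: change -1.
/ʀ/→/g/: change +5.
/g/→/z/: change -2.
Minimum = -2.

-2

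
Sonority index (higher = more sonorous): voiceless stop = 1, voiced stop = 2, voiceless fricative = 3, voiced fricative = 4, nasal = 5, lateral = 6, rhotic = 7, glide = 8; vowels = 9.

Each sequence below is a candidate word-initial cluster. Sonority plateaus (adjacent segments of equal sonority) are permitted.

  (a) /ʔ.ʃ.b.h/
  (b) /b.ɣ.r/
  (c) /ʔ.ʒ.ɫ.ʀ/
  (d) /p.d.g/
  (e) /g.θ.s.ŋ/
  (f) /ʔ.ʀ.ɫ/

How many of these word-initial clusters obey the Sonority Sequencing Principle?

4

(a) sonority 1-3-2-3: ill-formed.
(b) sonority 2-4-7: well-formed.
(c) sonority 1-4-6-7: well-formed.
(d) sonority 1-2-2: well-formed.
(e) sonority 2-3-3-5: well-formed.
(f) sonority 1-7-6: ill-formed.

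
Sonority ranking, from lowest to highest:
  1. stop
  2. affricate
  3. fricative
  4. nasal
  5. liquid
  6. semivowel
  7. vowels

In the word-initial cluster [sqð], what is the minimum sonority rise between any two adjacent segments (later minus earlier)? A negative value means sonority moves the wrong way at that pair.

-2

/s/: fricative = 3.
/q/: stop = 1.
/ð/: fricative = 3.
/s/→/q/: change -2.
/q/→/ð/: change +2.
Minimum = -2.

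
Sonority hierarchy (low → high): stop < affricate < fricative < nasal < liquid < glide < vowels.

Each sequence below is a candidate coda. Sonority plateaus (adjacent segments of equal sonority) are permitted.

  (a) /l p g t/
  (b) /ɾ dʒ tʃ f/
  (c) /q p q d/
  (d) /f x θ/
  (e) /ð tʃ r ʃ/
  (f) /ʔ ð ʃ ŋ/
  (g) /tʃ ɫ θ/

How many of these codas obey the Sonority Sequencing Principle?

(a) /l p g t/: profile 5-1-1-1 — obeys.
(b) /ɾ dʒ tʃ f/: profile 5-2-2-3 — violates.
(c) /q p q d/: profile 1-1-1-1 — obeys.
(d) /f x θ/: profile 3-3-3 — obeys.
(e) /ð tʃ r ʃ/: profile 3-2-5-3 — violates.
(f) /ʔ ð ʃ ŋ/: profile 1-3-3-4 — violates.
(g) /tʃ ɫ θ/: profile 2-5-3 — violates.

3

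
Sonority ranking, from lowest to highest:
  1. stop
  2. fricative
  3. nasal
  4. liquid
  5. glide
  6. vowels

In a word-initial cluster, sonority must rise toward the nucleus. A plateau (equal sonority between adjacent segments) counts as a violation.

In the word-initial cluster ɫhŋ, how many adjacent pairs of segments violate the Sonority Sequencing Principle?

/ɫ/: liquid = 4.
/h/: fricative = 2.
/ŋ/: nasal = 3.
/ɫ/→/h/: 4→2 (does not rise) — violation.
/h/→/ŋ/: 2→3 (rises) — ok.

1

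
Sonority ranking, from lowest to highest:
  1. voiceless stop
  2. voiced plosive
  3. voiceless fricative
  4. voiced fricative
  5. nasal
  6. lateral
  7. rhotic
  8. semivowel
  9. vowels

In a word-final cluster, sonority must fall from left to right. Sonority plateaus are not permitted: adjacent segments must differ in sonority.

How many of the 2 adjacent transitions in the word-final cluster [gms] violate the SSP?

/g/ — voiced plosive, sonority 2.
/m/ — nasal, sonority 5.
/s/ — voiceless fricative, sonority 3.
/g/→/m/: 2→5 (does not fall) — violation.
/m/→/s/: 5→3 (falls) — ok.

1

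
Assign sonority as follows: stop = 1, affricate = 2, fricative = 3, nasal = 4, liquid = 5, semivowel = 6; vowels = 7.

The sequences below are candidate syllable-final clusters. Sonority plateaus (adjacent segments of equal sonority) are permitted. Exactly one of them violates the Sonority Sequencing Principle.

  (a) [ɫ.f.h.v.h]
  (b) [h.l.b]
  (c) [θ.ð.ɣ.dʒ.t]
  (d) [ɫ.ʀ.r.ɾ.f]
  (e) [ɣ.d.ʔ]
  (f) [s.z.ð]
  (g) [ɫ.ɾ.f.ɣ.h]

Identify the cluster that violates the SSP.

b

(a) sonority 5-3-3-3-3: well-formed.
(b) sonority 3-5-1: ill-formed.
(c) sonority 3-3-3-2-1: well-formed.
(d) sonority 5-5-5-5-3: well-formed.
(e) sonority 3-1-1: well-formed.
(f) sonority 3-3-3: well-formed.
(g) sonority 5-5-3-3-3: well-formed.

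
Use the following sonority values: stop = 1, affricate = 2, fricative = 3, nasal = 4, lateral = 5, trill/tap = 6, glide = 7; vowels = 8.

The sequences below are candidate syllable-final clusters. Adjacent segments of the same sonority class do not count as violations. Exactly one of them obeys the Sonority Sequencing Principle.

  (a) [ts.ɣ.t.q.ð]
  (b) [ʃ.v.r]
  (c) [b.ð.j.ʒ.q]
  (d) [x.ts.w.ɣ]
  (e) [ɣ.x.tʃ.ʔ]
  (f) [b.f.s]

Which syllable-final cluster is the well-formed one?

e

(a) 2-3-1-1-3 → violates
(b) 3-3-6 → violates
(c) 1-3-7-3-1 → violates
(d) 3-2-7-3 → violates
(e) 3-3-2-1 → obeys
(f) 1-3-3 → violates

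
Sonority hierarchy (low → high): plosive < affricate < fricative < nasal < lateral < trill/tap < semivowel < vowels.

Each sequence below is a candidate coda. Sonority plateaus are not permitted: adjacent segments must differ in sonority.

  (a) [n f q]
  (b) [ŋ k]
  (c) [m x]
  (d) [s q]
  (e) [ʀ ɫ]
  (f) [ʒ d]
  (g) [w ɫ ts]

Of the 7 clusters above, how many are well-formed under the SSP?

7

(a) sonority 4-3-1: well-formed.
(b) sonority 4-1: well-formed.
(c) sonority 4-3: well-formed.
(d) sonority 3-1: well-formed.
(e) sonority 6-5: well-formed.
(f) sonority 3-1: well-formed.
(g) sonority 7-5-2: well-formed.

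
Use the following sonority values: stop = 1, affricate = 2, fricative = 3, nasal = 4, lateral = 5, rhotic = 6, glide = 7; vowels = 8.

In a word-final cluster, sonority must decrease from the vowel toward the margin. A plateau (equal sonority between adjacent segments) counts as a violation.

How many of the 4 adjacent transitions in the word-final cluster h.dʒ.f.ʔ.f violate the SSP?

2

/h/ — fricative, sonority 3.
/dʒ/ — affricate, sonority 2.
/f/ — fricative, sonority 3.
/ʔ/ — stop, sonority 1.
/f/ — fricative, sonority 3.
/h/→/dʒ/: 3→2 (falls) — ok.
/dʒ/→/f/: 2→3 (does not fall) — violation.
/f/→/ʔ/: 3→1 (falls) — ok.
/ʔ/→/f/: 1→3 (does not fall) — violation.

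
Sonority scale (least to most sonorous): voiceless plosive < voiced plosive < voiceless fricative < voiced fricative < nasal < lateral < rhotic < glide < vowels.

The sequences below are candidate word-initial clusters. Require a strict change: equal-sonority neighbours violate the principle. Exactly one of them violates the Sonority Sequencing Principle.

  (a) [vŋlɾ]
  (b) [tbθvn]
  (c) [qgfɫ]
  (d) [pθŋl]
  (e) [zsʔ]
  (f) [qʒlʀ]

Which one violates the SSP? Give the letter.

(a) [vŋlɾ]: profile 4-5-6-7 — obeys.
(b) [tbθvn]: profile 1-2-3-4-5 — obeys.
(c) [qgfɫ]: profile 1-2-3-6 — obeys.
(d) [pθŋl]: profile 1-3-5-6 — obeys.
(e) [zsʔ]: profile 4-3-1 — violates.
(f) [qʒlʀ]: profile 1-4-6-7 — obeys.

e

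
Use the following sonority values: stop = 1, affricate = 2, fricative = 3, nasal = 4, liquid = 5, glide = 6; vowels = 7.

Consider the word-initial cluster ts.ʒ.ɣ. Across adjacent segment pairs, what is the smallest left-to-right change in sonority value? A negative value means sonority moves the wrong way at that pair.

/ts/: affricate = 2.
/ʒ/: fricative = 3.
/ɣ/: fricative = 3.
/ts/→/ʒ/: change +1.
/ʒ/→/ɣ/: change +0.
Minimum = 0.

0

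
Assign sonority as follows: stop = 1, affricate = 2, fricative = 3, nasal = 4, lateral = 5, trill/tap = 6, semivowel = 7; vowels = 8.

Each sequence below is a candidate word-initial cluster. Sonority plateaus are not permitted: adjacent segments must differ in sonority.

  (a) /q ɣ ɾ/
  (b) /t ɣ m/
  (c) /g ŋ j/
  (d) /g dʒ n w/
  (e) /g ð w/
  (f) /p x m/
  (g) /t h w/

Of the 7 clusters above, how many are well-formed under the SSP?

(a) /q ɣ ɾ/: profile 1-3-6 — obeys.
(b) /t ɣ m/: profile 1-3-4 — obeys.
(c) /g ŋ j/: profile 1-4-7 — obeys.
(d) /g dʒ n w/: profile 1-2-4-7 — obeys.
(e) /g ð w/: profile 1-3-7 — obeys.
(f) /p x m/: profile 1-3-4 — obeys.
(g) /t h w/: profile 1-3-7 — obeys.

7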